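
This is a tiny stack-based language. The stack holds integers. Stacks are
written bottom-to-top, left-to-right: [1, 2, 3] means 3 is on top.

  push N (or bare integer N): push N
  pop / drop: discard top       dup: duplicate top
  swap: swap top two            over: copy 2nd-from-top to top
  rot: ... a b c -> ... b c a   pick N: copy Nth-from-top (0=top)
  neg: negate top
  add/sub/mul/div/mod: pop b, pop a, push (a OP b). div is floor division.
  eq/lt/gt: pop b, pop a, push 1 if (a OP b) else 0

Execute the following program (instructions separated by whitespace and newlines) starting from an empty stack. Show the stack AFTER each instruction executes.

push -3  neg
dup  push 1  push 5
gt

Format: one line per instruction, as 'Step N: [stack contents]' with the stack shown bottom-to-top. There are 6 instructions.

Step 1: [-3]
Step 2: [3]
Step 3: [3, 3]
Step 4: [3, 3, 1]
Step 5: [3, 3, 1, 5]
Step 6: [3, 3, 0]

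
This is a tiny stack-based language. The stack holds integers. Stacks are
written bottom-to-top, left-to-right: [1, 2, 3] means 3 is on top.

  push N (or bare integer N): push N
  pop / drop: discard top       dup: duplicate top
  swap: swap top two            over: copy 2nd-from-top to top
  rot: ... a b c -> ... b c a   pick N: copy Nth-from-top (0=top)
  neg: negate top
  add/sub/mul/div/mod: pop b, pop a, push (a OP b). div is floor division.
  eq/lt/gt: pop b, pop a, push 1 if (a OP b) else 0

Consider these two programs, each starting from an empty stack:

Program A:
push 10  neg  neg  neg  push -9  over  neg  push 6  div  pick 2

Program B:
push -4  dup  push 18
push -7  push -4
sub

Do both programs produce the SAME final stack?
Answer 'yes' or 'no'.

Program A trace:
  After 'push 10': [10]
  After 'neg': [-10]
  After 'neg': [10]
  After 'neg': [-10]
  After 'push -9': [-10, -9]
  After 'over': [-10, -9, -10]
  After 'neg': [-10, -9, 10]
  After 'push 6': [-10, -9, 10, 6]
  After 'div': [-10, -9, 1]
  After 'pick 2': [-10, -9, 1, -10]
Program A final stack: [-10, -9, 1, -10]

Program B trace:
  After 'push -4': [-4]
  After 'dup': [-4, -4]
  After 'push 18': [-4, -4, 18]
  After 'push -7': [-4, -4, 18, -7]
  After 'push -4': [-4, -4, 18, -7, -4]
  After 'sub': [-4, -4, 18, -3]
Program B final stack: [-4, -4, 18, -3]
Same: no

Answer: no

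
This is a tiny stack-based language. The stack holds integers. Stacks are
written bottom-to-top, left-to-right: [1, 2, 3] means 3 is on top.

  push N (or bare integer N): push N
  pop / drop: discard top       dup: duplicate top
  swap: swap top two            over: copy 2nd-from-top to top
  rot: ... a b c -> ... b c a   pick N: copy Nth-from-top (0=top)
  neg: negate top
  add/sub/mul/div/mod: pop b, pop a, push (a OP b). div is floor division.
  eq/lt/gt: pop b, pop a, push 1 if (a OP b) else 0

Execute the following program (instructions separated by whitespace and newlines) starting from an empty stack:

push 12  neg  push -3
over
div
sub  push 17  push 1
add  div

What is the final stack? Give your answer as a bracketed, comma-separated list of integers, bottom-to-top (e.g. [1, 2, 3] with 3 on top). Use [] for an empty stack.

After 'push 12': [12]
After 'neg': [-12]
After 'push -3': [-12, -3]
After 'over': [-12, -3, -12]
After 'div': [-12, 0]
After 'sub': [-12]
After 'push 17': [-12, 17]
After 'push 1': [-12, 17, 1]
After 'add': [-12, 18]
After 'div': [-1]

Answer: [-1]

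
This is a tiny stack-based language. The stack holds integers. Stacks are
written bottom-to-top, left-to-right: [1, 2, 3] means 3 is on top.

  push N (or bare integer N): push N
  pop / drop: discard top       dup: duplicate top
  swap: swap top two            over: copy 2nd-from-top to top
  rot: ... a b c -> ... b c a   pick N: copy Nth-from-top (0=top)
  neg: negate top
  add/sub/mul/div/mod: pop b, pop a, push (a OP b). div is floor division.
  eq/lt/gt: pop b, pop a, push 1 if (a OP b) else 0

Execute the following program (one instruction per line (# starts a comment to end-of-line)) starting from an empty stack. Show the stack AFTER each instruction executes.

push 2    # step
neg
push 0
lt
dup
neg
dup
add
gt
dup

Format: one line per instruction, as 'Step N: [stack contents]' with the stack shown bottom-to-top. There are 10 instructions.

Step 1: [2]
Step 2: [-2]
Step 3: [-2, 0]
Step 4: [1]
Step 5: [1, 1]
Step 6: [1, -1]
Step 7: [1, -1, -1]
Step 8: [1, -2]
Step 9: [1]
Step 10: [1, 1]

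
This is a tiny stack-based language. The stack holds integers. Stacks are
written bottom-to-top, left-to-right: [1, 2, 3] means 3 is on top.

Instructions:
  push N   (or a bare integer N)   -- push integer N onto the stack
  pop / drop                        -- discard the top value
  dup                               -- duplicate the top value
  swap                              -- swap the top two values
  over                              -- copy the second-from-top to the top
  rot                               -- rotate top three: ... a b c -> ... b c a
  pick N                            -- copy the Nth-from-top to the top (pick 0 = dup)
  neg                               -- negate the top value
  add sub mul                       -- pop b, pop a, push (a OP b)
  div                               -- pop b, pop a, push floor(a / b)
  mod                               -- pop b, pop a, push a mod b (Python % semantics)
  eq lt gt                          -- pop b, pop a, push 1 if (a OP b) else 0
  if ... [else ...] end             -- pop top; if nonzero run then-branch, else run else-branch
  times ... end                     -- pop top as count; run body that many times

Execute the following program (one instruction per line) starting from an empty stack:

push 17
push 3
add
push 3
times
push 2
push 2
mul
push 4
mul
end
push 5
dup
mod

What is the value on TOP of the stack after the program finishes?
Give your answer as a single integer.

After 'push 17': [17]
After 'push 3': [17, 3]
After 'add': [20]
After 'push 3': [20, 3]
After 'times': [20]
After 'push 2': [20, 2]
After 'push 2': [20, 2, 2]
After 'mul': [20, 4]
After 'push 4': [20, 4, 4]
After 'mul': [20, 16]
  ...
After 'push 4': [20, 16, 4, 4]
After 'mul': [20, 16, 16]
After 'push 2': [20, 16, 16, 2]
After 'push 2': [20, 16, 16, 2, 2]
After 'mul': [20, 16, 16, 4]
After 'push 4': [20, 16, 16, 4, 4]
After 'mul': [20, 16, 16, 16]
After 'push 5': [20, 16, 16, 16, 5]
After 'dup': [20, 16, 16, 16, 5, 5]
After 'mod': [20, 16, 16, 16, 0]

Answer: 0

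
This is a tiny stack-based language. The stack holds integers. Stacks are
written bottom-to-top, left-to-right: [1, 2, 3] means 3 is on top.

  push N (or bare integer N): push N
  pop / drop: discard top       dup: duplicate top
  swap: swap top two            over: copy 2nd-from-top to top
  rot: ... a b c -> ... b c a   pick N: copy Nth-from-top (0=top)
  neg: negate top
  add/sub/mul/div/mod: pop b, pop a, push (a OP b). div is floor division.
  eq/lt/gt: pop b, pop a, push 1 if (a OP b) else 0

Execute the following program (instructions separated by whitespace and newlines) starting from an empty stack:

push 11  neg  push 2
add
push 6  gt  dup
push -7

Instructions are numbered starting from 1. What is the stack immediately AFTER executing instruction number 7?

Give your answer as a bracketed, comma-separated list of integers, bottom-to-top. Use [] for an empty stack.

Answer: [0, 0]

Derivation:
Step 1 ('push 11'): [11]
Step 2 ('neg'): [-11]
Step 3 ('push 2'): [-11, 2]
Step 4 ('add'): [-9]
Step 5 ('push 6'): [-9, 6]
Step 6 ('gt'): [0]
Step 7 ('dup'): [0, 0]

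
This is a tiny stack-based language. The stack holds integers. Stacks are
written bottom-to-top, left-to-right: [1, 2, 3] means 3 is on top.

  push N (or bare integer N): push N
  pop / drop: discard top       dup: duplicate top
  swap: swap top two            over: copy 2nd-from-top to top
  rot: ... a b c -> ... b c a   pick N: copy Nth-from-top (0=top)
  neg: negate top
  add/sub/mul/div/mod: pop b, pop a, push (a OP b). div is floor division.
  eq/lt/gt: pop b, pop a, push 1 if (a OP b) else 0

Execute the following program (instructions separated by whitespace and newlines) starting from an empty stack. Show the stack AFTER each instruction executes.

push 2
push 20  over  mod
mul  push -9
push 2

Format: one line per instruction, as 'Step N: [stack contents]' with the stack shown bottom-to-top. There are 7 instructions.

Step 1: [2]
Step 2: [2, 20]
Step 3: [2, 20, 2]
Step 4: [2, 0]
Step 5: [0]
Step 6: [0, -9]
Step 7: [0, -9, 2]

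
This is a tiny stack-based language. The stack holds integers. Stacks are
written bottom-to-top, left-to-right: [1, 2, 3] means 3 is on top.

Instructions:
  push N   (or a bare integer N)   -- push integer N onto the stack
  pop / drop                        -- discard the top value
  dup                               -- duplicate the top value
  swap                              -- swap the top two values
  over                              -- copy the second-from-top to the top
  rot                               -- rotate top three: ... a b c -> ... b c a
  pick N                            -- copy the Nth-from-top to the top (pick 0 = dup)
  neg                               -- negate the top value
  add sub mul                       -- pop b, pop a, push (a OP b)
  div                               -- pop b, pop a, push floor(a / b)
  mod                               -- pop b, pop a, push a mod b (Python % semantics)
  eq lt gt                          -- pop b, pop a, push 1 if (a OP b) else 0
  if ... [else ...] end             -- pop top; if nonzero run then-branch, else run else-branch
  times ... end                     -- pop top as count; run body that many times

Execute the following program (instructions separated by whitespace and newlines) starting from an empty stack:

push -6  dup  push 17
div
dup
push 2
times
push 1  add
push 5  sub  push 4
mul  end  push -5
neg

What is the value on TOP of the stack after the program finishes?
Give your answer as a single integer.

After 'push -6': [-6]
After 'dup': [-6, -6]
After 'push 17': [-6, -6, 17]
After 'div': [-6, -1]
After 'dup': [-6, -1, -1]
After 'push 2': [-6, -1, -1, 2]
After 'times': [-6, -1, -1]
After 'push 1': [-6, -1, -1, 1]
After 'add': [-6, -1, 0]
After 'push 5': [-6, -1, 0, 5]
  ...
After 'push 4': [-6, -1, -5, 4]
After 'mul': [-6, -1, -20]
After 'push 1': [-6, -1, -20, 1]
After 'add': [-6, -1, -19]
After 'push 5': [-6, -1, -19, 5]
After 'sub': [-6, -1, -24]
After 'push 4': [-6, -1, -24, 4]
After 'mul': [-6, -1, -96]
After 'push -5': [-6, -1, -96, -5]
After 'neg': [-6, -1, -96, 5]

Answer: 5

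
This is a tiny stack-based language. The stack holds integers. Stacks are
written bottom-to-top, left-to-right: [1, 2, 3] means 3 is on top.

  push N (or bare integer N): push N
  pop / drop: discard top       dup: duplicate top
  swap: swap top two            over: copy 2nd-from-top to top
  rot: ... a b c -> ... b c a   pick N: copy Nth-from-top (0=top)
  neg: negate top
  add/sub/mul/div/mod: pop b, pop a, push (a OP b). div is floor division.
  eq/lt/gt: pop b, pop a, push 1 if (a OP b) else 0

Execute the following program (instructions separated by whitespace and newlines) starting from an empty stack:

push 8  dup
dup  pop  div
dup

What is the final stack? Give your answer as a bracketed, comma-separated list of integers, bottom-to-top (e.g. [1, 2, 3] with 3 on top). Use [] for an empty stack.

Answer: [1, 1]

Derivation:
After 'push 8': [8]
After 'dup': [8, 8]
After 'dup': [8, 8, 8]
After 'pop': [8, 8]
After 'div': [1]
After 'dup': [1, 1]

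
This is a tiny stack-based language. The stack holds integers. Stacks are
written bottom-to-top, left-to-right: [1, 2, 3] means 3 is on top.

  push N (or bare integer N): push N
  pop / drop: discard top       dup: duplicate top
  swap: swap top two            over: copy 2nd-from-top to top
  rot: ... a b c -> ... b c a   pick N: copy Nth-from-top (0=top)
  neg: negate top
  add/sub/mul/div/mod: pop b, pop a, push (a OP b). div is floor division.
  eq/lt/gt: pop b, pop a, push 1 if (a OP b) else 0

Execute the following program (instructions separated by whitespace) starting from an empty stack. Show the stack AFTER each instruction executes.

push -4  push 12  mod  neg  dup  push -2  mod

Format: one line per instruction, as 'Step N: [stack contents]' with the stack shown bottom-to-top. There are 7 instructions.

Step 1: [-4]
Step 2: [-4, 12]
Step 3: [8]
Step 4: [-8]
Step 5: [-8, -8]
Step 6: [-8, -8, -2]
Step 7: [-8, 0]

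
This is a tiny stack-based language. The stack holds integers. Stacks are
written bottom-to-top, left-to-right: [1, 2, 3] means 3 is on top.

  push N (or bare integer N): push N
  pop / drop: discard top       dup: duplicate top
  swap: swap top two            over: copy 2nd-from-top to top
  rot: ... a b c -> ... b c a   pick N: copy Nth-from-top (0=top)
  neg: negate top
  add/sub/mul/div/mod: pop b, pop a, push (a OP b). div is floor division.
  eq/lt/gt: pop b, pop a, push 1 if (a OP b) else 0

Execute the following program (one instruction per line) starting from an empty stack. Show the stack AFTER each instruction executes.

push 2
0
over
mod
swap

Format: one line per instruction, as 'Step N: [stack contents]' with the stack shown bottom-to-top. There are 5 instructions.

Step 1: [2]
Step 2: [2, 0]
Step 3: [2, 0, 2]
Step 4: [2, 0]
Step 5: [0, 2]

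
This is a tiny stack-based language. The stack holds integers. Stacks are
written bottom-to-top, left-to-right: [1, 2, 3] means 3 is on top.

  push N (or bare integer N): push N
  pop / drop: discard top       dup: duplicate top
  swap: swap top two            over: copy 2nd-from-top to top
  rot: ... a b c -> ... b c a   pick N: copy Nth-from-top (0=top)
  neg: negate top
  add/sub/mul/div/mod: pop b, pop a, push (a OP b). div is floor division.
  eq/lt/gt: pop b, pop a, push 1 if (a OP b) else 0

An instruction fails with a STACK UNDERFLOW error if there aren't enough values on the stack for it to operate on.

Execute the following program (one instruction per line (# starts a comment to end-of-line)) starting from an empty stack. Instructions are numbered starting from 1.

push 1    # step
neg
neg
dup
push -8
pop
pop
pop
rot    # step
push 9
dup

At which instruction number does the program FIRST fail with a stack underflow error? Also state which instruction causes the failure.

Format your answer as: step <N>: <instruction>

Answer: step 9: rot

Derivation:
Step 1 ('push 1'): stack = [1], depth = 1
Step 2 ('neg'): stack = [-1], depth = 1
Step 3 ('neg'): stack = [1], depth = 1
Step 4 ('dup'): stack = [1, 1], depth = 2
Step 5 ('push -8'): stack = [1, 1, -8], depth = 3
Step 6 ('pop'): stack = [1, 1], depth = 2
Step 7 ('pop'): stack = [1], depth = 1
Step 8 ('pop'): stack = [], depth = 0
Step 9 ('rot'): needs 3 value(s) but depth is 0 — STACK UNDERFLOW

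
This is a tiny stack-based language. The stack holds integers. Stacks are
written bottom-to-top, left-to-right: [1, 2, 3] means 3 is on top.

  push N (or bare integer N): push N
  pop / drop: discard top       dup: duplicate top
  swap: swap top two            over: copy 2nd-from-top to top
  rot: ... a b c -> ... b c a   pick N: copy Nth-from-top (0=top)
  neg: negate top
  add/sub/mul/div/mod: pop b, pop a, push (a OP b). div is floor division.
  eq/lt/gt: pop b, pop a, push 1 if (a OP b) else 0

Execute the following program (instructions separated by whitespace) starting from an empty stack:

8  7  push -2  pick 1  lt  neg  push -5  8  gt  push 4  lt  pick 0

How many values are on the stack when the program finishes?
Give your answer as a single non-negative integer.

Answer: 5

Derivation:
After 'push 8': stack = [8] (depth 1)
After 'push 7': stack = [8, 7] (depth 2)
After 'push -2': stack = [8, 7, -2] (depth 3)
After 'pick 1': stack = [8, 7, -2, 7] (depth 4)
After 'lt': stack = [8, 7, 1] (depth 3)
After 'neg': stack = [8, 7, -1] (depth 3)
After 'push -5': stack = [8, 7, -1, -5] (depth 4)
After 'push 8': stack = [8, 7, -1, -5, 8] (depth 5)
After 'gt': stack = [8, 7, -1, 0] (depth 4)
After 'push 4': stack = [8, 7, -1, 0, 4] (depth 5)
After 'lt': stack = [8, 7, -1, 1] (depth 4)
After 'pick 0': stack = [8, 7, -1, 1, 1] (depth 5)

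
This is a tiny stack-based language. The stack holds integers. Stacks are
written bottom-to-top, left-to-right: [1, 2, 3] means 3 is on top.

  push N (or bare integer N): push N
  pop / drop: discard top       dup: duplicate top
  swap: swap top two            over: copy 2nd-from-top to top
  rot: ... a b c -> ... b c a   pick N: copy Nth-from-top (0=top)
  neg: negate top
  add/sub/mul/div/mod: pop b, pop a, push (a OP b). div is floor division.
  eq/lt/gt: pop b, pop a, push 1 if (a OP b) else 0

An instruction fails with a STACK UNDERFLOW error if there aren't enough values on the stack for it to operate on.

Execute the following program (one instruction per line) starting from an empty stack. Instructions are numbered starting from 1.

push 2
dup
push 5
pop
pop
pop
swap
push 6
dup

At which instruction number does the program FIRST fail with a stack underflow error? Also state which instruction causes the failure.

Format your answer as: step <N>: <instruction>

Answer: step 7: swap

Derivation:
Step 1 ('push 2'): stack = [2], depth = 1
Step 2 ('dup'): stack = [2, 2], depth = 2
Step 3 ('push 5'): stack = [2, 2, 5], depth = 3
Step 4 ('pop'): stack = [2, 2], depth = 2
Step 5 ('pop'): stack = [2], depth = 1
Step 6 ('pop'): stack = [], depth = 0
Step 7 ('swap'): needs 2 value(s) but depth is 0 — STACK UNDERFLOW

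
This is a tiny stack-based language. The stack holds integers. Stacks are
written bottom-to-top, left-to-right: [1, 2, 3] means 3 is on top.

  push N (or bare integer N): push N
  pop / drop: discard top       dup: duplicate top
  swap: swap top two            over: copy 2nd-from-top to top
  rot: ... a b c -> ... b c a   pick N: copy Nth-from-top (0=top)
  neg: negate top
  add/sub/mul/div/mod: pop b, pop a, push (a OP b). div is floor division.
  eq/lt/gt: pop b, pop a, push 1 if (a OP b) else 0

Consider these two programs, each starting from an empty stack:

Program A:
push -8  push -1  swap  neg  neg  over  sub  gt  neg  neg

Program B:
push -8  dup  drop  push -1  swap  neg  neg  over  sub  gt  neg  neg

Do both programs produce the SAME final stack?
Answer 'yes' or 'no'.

Program A trace:
  After 'push -8': [-8]
  After 'push -1': [-8, -1]
  After 'swap': [-1, -8]
  After 'neg': [-1, 8]
  After 'neg': [-1, -8]
  After 'over': [-1, -8, -1]
  After 'sub': [-1, -7]
  After 'gt': [1]
  After 'neg': [-1]
  After 'neg': [1]
Program A final stack: [1]

Program B trace:
  After 'push -8': [-8]
  After 'dup': [-8, -8]
  After 'drop': [-8]
  After 'push -1': [-8, -1]
  After 'swap': [-1, -8]
  After 'neg': [-1, 8]
  After 'neg': [-1, -8]
  After 'over': [-1, -8, -1]
  After 'sub': [-1, -7]
  After 'gt': [1]
  After 'neg': [-1]
  After 'neg': [1]
Program B final stack: [1]
Same: yes

Answer: yes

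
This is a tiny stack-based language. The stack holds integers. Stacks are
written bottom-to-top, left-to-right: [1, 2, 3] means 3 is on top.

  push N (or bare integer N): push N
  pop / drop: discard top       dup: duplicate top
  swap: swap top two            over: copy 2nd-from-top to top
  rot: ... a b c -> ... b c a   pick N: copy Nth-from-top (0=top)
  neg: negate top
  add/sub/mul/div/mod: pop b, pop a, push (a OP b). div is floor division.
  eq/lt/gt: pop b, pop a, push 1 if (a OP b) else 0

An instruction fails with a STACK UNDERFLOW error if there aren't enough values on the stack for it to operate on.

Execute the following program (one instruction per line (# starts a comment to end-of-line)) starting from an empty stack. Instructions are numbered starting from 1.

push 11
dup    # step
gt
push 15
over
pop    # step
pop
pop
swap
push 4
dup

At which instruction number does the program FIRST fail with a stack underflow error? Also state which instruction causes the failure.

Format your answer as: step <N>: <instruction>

Step 1 ('push 11'): stack = [11], depth = 1
Step 2 ('dup'): stack = [11, 11], depth = 2
Step 3 ('gt'): stack = [0], depth = 1
Step 4 ('push 15'): stack = [0, 15], depth = 2
Step 5 ('over'): stack = [0, 15, 0], depth = 3
Step 6 ('pop'): stack = [0, 15], depth = 2
Step 7 ('pop'): stack = [0], depth = 1
Step 8 ('pop'): stack = [], depth = 0
Step 9 ('swap'): needs 2 value(s) but depth is 0 — STACK UNDERFLOW

Answer: step 9: swap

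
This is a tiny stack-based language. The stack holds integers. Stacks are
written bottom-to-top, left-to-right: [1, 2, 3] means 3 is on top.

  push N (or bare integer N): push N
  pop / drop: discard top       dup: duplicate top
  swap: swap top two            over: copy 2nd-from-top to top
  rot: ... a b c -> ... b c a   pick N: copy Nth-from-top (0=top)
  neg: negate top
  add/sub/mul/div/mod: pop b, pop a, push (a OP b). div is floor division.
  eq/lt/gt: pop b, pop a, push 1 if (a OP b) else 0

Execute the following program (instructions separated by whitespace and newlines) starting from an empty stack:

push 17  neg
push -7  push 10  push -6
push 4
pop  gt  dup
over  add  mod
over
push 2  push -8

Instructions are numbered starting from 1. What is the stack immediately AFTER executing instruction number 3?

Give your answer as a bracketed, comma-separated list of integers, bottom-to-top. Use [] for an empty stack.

Answer: [-17, -7]

Derivation:
Step 1 ('push 17'): [17]
Step 2 ('neg'): [-17]
Step 3 ('push -7'): [-17, -7]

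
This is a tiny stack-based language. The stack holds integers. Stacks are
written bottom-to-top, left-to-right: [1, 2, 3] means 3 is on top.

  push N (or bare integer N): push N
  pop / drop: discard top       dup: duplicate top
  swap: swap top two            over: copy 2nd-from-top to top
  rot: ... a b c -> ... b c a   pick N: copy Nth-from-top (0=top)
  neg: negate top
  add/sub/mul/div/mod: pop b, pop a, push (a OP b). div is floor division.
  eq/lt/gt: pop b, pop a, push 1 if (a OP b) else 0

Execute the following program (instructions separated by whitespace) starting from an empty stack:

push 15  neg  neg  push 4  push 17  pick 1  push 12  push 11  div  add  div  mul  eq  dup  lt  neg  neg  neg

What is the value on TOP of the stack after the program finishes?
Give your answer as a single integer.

Answer: 0

Derivation:
After 'push 15': [15]
After 'neg': [-15]
After 'neg': [15]
After 'push 4': [15, 4]
After 'push 17': [15, 4, 17]
After 'pick 1': [15, 4, 17, 4]
After 'push 12': [15, 4, 17, 4, 12]
After 'push 11': [15, 4, 17, 4, 12, 11]
After 'div': [15, 4, 17, 4, 1]
After 'add': [15, 4, 17, 5]
After 'div': [15, 4, 3]
After 'mul': [15, 12]
After 'eq': [0]
After 'dup': [0, 0]
After 'lt': [0]
After 'neg': [0]
After 'neg': [0]
After 'neg': [0]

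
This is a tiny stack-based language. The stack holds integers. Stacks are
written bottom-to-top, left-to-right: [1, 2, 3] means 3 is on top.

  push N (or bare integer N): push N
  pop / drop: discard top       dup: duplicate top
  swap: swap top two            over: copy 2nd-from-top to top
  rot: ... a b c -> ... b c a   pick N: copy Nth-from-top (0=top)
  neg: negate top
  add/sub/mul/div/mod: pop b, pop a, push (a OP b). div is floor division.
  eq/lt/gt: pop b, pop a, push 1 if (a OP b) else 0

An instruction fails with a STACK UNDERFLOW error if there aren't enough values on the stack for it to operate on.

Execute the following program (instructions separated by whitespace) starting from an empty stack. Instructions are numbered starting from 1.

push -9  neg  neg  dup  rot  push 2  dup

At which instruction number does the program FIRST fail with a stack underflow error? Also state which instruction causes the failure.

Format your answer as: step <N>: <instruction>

Step 1 ('push -9'): stack = [-9], depth = 1
Step 2 ('neg'): stack = [9], depth = 1
Step 3 ('neg'): stack = [-9], depth = 1
Step 4 ('dup'): stack = [-9, -9], depth = 2
Step 5 ('rot'): needs 3 value(s) but depth is 2 — STACK UNDERFLOW

Answer: step 5: rot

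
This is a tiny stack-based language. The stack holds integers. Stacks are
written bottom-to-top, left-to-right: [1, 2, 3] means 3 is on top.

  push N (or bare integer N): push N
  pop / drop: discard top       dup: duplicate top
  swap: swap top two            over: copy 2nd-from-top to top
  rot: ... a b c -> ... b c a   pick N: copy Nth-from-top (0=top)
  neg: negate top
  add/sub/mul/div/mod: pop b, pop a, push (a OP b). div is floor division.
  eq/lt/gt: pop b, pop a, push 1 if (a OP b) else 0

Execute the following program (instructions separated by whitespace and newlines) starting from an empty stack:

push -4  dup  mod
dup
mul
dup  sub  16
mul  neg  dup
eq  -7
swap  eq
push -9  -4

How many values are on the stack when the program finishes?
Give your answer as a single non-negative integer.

Answer: 3

Derivation:
After 'push -4': stack = [-4] (depth 1)
After 'dup': stack = [-4, -4] (depth 2)
After 'mod': stack = [0] (depth 1)
After 'dup': stack = [0, 0] (depth 2)
After 'mul': stack = [0] (depth 1)
After 'dup': stack = [0, 0] (depth 2)
After 'sub': stack = [0] (depth 1)
After 'push 16': stack = [0, 16] (depth 2)
After 'mul': stack = [0] (depth 1)
After 'neg': stack = [0] (depth 1)
After 'dup': stack = [0, 0] (depth 2)
After 'eq': stack = [1] (depth 1)
After 'push -7': stack = [1, -7] (depth 2)
After 'swap': stack = [-7, 1] (depth 2)
After 'eq': stack = [0] (depth 1)
After 'push -9': stack = [0, -9] (depth 2)
After 'push -4': stack = [0, -9, -4] (depth 3)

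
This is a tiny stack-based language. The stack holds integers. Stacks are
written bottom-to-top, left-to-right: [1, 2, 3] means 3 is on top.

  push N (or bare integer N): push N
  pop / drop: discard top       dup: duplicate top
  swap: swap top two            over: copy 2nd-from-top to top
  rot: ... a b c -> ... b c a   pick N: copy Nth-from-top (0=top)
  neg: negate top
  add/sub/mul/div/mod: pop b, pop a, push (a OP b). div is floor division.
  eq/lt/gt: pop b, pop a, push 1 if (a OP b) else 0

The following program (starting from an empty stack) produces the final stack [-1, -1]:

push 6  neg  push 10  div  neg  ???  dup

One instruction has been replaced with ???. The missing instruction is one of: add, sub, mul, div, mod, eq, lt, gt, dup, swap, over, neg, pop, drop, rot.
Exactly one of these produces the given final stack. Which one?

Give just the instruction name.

Answer: neg

Derivation:
Stack before ???: [1]
Stack after ???:  [-1]
The instruction that transforms [1] -> [-1] is: neg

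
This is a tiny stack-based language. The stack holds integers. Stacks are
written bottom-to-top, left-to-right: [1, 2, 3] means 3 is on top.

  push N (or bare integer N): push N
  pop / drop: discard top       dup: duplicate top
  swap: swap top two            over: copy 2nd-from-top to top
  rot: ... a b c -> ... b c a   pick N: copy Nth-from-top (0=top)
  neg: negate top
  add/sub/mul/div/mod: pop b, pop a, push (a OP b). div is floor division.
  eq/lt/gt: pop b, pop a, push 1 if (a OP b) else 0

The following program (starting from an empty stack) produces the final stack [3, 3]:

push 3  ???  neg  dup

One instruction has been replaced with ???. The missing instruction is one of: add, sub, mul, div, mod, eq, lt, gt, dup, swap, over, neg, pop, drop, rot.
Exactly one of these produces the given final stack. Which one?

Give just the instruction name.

Stack before ???: [3]
Stack after ???:  [-3]
The instruction that transforms [3] -> [-3] is: neg

Answer: neg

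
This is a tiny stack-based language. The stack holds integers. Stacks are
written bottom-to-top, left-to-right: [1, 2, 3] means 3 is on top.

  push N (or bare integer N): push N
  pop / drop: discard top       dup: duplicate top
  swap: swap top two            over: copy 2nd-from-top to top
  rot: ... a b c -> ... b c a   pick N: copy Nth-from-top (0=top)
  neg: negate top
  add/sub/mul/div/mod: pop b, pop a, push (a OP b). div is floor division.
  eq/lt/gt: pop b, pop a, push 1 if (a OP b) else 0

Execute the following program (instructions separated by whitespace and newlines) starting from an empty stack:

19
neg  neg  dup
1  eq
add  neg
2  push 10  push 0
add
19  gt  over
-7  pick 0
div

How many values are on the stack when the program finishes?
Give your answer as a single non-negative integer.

After 'push 19': stack = [19] (depth 1)
After 'neg': stack = [-19] (depth 1)
After 'neg': stack = [19] (depth 1)
After 'dup': stack = [19, 19] (depth 2)
After 'push 1': stack = [19, 19, 1] (depth 3)
After 'eq': stack = [19, 0] (depth 2)
After 'add': stack = [19] (depth 1)
After 'neg': stack = [-19] (depth 1)
After 'push 2': stack = [-19, 2] (depth 2)
After 'push 10': stack = [-19, 2, 10] (depth 3)
After 'push 0': stack = [-19, 2, 10, 0] (depth 4)
After 'add': stack = [-19, 2, 10] (depth 3)
After 'push 19': stack = [-19, 2, 10, 19] (depth 4)
After 'gt': stack = [-19, 2, 0] (depth 3)
After 'over': stack = [-19, 2, 0, 2] (depth 4)
After 'push -7': stack = [-19, 2, 0, 2, -7] (depth 5)
After 'pick 0': stack = [-19, 2, 0, 2, -7, -7] (depth 6)
After 'div': stack = [-19, 2, 0, 2, 1] (depth 5)

Answer: 5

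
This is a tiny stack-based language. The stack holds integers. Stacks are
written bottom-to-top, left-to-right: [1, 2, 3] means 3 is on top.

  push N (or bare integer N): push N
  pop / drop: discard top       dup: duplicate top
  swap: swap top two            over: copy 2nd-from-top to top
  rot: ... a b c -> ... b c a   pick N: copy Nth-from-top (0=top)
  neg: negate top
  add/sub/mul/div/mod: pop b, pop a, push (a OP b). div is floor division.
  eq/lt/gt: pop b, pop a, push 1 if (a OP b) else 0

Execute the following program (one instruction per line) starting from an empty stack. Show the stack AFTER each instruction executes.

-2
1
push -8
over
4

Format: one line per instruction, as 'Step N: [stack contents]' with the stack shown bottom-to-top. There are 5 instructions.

Step 1: [-2]
Step 2: [-2, 1]
Step 3: [-2, 1, -8]
Step 4: [-2, 1, -8, 1]
Step 5: [-2, 1, -8, 1, 4]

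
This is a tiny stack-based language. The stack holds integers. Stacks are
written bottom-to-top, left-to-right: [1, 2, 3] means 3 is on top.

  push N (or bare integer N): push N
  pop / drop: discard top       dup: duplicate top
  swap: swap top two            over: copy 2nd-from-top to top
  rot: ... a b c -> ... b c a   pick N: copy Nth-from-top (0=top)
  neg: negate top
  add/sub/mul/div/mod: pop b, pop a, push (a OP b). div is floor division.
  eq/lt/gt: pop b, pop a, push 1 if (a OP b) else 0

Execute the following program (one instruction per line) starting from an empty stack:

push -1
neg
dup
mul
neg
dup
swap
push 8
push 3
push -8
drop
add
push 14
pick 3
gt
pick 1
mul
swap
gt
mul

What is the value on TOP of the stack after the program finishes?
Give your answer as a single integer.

After 'push -1': [-1]
After 'neg': [1]
After 'dup': [1, 1]
After 'mul': [1]
After 'neg': [-1]
After 'dup': [-1, -1]
After 'swap': [-1, -1]
After 'push 8': [-1, -1, 8]
After 'push 3': [-1, -1, 8, 3]
After 'push -8': [-1, -1, 8, 3, -8]
After 'drop': [-1, -1, 8, 3]
After 'add': [-1, -1, 11]
After 'push 14': [-1, -1, 11, 14]
After 'pick 3': [-1, -1, 11, 14, -1]
After 'gt': [-1, -1, 11, 1]
After 'pick 1': [-1, -1, 11, 1, 11]
After 'mul': [-1, -1, 11, 11]
After 'swap': [-1, -1, 11, 11]
After 'gt': [-1, -1, 0]
After 'mul': [-1, 0]

Answer: 0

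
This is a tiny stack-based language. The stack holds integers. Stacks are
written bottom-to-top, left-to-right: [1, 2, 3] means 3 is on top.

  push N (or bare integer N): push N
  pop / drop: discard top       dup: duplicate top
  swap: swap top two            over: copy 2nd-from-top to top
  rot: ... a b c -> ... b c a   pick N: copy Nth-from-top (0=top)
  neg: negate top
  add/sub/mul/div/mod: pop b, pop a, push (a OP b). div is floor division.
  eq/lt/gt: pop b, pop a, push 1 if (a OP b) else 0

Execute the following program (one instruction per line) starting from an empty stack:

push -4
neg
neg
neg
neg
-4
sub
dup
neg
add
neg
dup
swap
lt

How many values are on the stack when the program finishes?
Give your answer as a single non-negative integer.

After 'push -4': stack = [-4] (depth 1)
After 'neg': stack = [4] (depth 1)
After 'neg': stack = [-4] (depth 1)
After 'neg': stack = [4] (depth 1)
After 'neg': stack = [-4] (depth 1)
After 'push -4': stack = [-4, -4] (depth 2)
After 'sub': stack = [0] (depth 1)
After 'dup': stack = [0, 0] (depth 2)
After 'neg': stack = [0, 0] (depth 2)
After 'add': stack = [0] (depth 1)
After 'neg': stack = [0] (depth 1)
After 'dup': stack = [0, 0] (depth 2)
After 'swap': stack = [0, 0] (depth 2)
After 'lt': stack = [0] (depth 1)

Answer: 1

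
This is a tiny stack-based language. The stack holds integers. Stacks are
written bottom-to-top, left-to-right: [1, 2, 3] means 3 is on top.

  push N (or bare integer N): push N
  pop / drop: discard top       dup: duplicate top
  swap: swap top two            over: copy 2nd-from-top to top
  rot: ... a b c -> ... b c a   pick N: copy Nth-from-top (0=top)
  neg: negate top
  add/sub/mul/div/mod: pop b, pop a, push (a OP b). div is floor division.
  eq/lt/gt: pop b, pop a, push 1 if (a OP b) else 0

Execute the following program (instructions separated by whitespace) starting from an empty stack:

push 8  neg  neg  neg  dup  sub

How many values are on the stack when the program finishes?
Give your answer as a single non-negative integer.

Answer: 1

Derivation:
After 'push 8': stack = [8] (depth 1)
After 'neg': stack = [-8] (depth 1)
After 'neg': stack = [8] (depth 1)
After 'neg': stack = [-8] (depth 1)
After 'dup': stack = [-8, -8] (depth 2)
After 'sub': stack = [0] (depth 1)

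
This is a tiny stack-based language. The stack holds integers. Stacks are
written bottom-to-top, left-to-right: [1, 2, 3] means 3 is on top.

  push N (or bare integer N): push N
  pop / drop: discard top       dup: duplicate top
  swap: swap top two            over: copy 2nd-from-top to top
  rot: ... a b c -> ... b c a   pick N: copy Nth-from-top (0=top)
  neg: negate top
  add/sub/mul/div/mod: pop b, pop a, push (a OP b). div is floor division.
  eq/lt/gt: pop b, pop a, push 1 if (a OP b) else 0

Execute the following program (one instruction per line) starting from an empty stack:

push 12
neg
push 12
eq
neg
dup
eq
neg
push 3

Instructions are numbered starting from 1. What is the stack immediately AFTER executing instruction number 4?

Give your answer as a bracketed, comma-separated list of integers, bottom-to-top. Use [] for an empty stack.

Answer: [0]

Derivation:
Step 1 ('push 12'): [12]
Step 2 ('neg'): [-12]
Step 3 ('push 12'): [-12, 12]
Step 4 ('eq'): [0]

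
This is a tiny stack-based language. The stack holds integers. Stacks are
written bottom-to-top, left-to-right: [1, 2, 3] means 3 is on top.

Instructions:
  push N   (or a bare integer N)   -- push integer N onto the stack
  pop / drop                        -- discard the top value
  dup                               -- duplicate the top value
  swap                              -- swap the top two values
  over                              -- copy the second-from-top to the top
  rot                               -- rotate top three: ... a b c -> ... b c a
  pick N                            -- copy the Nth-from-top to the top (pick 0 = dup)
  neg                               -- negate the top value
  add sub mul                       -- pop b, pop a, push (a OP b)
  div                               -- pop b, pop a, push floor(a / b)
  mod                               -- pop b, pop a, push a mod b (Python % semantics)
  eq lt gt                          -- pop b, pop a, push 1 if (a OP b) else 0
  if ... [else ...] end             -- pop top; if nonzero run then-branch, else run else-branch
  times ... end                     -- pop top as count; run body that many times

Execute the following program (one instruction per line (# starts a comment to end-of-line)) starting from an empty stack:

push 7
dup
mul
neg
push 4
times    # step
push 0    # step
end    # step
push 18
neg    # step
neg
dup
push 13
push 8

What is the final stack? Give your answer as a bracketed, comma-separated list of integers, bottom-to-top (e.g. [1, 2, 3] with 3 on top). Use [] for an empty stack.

After 'push 7': [7]
After 'dup': [7, 7]
After 'mul': [49]
After 'neg': [-49]
After 'push 4': [-49, 4]
After 'times': [-49]
After 'push 0': [-49, 0]
After 'push 0': [-49, 0, 0]
After 'push 0': [-49, 0, 0, 0]
After 'push 0': [-49, 0, 0, 0, 0]
After 'push 18': [-49, 0, 0, 0, 0, 18]
After 'neg': [-49, 0, 0, 0, 0, -18]
After 'neg': [-49, 0, 0, 0, 0, 18]
After 'dup': [-49, 0, 0, 0, 0, 18, 18]
After 'push 13': [-49, 0, 0, 0, 0, 18, 18, 13]
After 'push 8': [-49, 0, 0, 0, 0, 18, 18, 13, 8]

Answer: [-49, 0, 0, 0, 0, 18, 18, 13, 8]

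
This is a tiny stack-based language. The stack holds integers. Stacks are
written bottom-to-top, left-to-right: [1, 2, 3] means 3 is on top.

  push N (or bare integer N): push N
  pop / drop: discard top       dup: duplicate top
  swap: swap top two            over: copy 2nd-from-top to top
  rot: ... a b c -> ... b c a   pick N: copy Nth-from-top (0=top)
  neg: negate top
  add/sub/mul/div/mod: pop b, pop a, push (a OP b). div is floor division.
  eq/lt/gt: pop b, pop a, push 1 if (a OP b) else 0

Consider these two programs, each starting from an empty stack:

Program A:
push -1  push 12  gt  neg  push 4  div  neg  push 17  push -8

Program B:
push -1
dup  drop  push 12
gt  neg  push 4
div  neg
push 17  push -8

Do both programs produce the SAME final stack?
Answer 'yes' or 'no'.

Answer: yes

Derivation:
Program A trace:
  After 'push -1': [-1]
  After 'push 12': [-1, 12]
  After 'gt': [0]
  After 'neg': [0]
  After 'push 4': [0, 4]
  After 'div': [0]
  After 'neg': [0]
  After 'push 17': [0, 17]
  After 'push -8': [0, 17, -8]
Program A final stack: [0, 17, -8]

Program B trace:
  After 'push -1': [-1]
  After 'dup': [-1, -1]
  After 'drop': [-1]
  After 'push 12': [-1, 12]
  After 'gt': [0]
  After 'neg': [0]
  After 'push 4': [0, 4]
  After 'div': [0]
  After 'neg': [0]
  After 'push 17': [0, 17]
  After 'push -8': [0, 17, -8]
Program B final stack: [0, 17, -8]
Same: yes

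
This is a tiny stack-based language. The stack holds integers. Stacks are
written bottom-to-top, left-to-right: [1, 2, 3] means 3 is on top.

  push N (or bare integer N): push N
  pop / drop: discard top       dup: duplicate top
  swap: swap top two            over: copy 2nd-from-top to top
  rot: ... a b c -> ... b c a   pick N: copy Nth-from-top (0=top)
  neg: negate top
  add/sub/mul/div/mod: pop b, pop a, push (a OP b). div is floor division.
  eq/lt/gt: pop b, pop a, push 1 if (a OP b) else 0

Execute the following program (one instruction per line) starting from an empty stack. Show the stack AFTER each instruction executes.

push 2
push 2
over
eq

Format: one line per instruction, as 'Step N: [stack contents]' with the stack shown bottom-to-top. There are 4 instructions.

Step 1: [2]
Step 2: [2, 2]
Step 3: [2, 2, 2]
Step 4: [2, 1]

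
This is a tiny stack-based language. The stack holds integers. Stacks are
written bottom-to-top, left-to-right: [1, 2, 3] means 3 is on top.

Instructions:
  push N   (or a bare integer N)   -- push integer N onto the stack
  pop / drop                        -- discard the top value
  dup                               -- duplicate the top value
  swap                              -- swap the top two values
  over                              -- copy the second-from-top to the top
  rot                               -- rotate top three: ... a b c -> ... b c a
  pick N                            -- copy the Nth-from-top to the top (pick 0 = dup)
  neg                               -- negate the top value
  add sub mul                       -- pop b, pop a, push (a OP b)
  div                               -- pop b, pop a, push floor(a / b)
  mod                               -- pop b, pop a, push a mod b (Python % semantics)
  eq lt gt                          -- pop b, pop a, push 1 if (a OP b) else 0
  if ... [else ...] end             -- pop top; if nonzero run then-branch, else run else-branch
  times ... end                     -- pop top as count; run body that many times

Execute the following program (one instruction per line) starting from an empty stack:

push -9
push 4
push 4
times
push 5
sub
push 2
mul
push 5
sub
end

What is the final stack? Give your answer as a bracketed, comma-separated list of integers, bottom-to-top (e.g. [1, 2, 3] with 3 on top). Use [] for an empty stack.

Answer: [-9, -161]

Derivation:
After 'push -9': [-9]
After 'push 4': [-9, 4]
After 'push 4': [-9, 4, 4]
After 'times': [-9, 4]
After 'push 5': [-9, 4, 5]
After 'sub': [-9, -1]
After 'push 2': [-9, -1, 2]
After 'mul': [-9, -2]
After 'push 5': [-9, -2, 5]
After 'sub': [-9, -7]
After 'push 5': [-9, -7, 5]
After 'sub': [-9, -12]
  ...
After 'push 5': [-9, -29, 5]
After 'sub': [-9, -34]
After 'push 2': [-9, -34, 2]
After 'mul': [-9, -68]
After 'push 5': [-9, -68, 5]
After 'sub': [-9, -73]
After 'push 5': [-9, -73, 5]
After 'sub': [-9, -78]
After 'push 2': [-9, -78, 2]
After 'mul': [-9, -156]
After 'push 5': [-9, -156, 5]
After 'sub': [-9, -161]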